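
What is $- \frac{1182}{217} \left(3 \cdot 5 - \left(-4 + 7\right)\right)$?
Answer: $- \frac{14184}{217} \approx -65.364$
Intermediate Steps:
$- \frac{1182}{217} \left(3 \cdot 5 - \left(-4 + 7\right)\right) = \left(-1182\right) \frac{1}{217} \left(15 - 3\right) = - \frac{1182 \left(15 - 3\right)}{217} = \left(- \frac{1182}{217}\right) 12 = - \frac{14184}{217}$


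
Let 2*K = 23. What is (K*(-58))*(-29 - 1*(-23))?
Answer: 4002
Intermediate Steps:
K = 23/2 (K = (½)*23 = 23/2 ≈ 11.500)
(K*(-58))*(-29 - 1*(-23)) = ((23/2)*(-58))*(-29 - 1*(-23)) = -667*(-29 + 23) = -667*(-6) = 4002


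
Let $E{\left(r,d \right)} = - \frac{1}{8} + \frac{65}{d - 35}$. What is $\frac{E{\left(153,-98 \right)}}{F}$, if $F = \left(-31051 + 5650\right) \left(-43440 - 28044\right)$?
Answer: $- \frac{653}{1931974049376} \approx -3.38 \cdot 10^{-10}$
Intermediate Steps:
$E{\left(r,d \right)} = - \frac{1}{8} + \frac{65}{-35 + d}$ ($E{\left(r,d \right)} = \left(-1\right) \frac{1}{8} + \frac{65}{d - 35} = - \frac{1}{8} + \frac{65}{-35 + d}$)
$F = 1815765084$ ($F = \left(-25401\right) \left(-71484\right) = 1815765084$)
$\frac{E{\left(153,-98 \right)}}{F} = \frac{\frac{1}{8} \frac{1}{-35 - 98} \left(555 - -98\right)}{1815765084} = \frac{555 + 98}{8 \left(-133\right)} \frac{1}{1815765084} = \frac{1}{8} \left(- \frac{1}{133}\right) 653 \cdot \frac{1}{1815765084} = \left(- \frac{653}{1064}\right) \frac{1}{1815765084} = - \frac{653}{1931974049376}$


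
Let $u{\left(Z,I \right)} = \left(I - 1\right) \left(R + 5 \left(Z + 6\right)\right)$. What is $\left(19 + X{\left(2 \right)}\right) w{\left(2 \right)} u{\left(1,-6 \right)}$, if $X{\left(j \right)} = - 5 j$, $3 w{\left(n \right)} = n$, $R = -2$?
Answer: $-1386$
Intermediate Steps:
$u{\left(Z,I \right)} = \left(-1 + I\right) \left(28 + 5 Z\right)$ ($u{\left(Z,I \right)} = \left(I - 1\right) \left(-2 + 5 \left(Z + 6\right)\right) = \left(I - 1\right) \left(-2 + 5 \left(6 + Z\right)\right) = \left(-1 + I\right) \left(-2 + \left(30 + 5 Z\right)\right) = \left(-1 + I\right) \left(28 + 5 Z\right)$)
$w{\left(n \right)} = \frac{n}{3}$
$\left(19 + X{\left(2 \right)}\right) w{\left(2 \right)} u{\left(1,-6 \right)} = \left(19 - 10\right) \frac{1}{3} \cdot 2 \left(-28 - 5 + 28 \left(-6\right) + 5 \left(-6\right) 1\right) = \left(19 - 10\right) \frac{2}{3} \left(-28 - 5 - 168 - 30\right) = 9 \cdot \frac{2}{3} \left(-231\right) = 6 \left(-231\right) = -1386$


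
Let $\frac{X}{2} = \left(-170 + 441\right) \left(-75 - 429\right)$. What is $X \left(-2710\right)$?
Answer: $740285280$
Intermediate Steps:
$X = -273168$ ($X = 2 \left(-170 + 441\right) \left(-75 - 429\right) = 2 \cdot 271 \left(-504\right) = 2 \left(-136584\right) = -273168$)
$X \left(-2710\right) = \left(-273168\right) \left(-2710\right) = 740285280$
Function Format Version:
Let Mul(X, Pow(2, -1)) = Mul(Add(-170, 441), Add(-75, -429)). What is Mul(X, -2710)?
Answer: 740285280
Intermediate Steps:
X = -273168 (X = Mul(2, Mul(Add(-170, 441), Add(-75, -429))) = Mul(2, Mul(271, -504)) = Mul(2, -136584) = -273168)
Mul(X, -2710) = Mul(-273168, -2710) = 740285280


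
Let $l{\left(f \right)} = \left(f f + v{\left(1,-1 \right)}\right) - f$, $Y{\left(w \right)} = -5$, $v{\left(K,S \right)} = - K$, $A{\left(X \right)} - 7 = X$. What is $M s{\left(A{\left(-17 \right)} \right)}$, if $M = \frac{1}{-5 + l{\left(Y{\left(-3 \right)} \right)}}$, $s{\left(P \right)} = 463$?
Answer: $\frac{463}{24} \approx 19.292$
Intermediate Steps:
$A{\left(X \right)} = 7 + X$
$l{\left(f \right)} = -1 + f^{2} - f$ ($l{\left(f \right)} = \left(f f - 1\right) - f = \left(f^{2} - 1\right) - f = \left(-1 + f^{2}\right) - f = -1 + f^{2} - f$)
$M = \frac{1}{24}$ ($M = \frac{1}{-5 - \left(-4 - 25\right)} = \frac{1}{-5 + \left(-1 + 25 + 5\right)} = \frac{1}{-5 + 29} = \frac{1}{24} \approx 0.041667$)
$M s{\left(A{\left(-17 \right)} \right)} = \frac{1}{24} \cdot 463 = \frac{463}{24}$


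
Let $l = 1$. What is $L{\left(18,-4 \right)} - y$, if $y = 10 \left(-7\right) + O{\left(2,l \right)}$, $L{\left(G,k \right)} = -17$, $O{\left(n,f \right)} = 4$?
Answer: $49$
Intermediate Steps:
$y = -66$ ($y = 10 \left(-7\right) + 4 = -70 + 4 = -66$)
$L{\left(18,-4 \right)} - y = -17 - -66 = -17 + 66 = 49$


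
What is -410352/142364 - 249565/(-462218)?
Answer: -38535752269/16450800838 ≈ -2.3425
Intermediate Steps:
-410352/142364 - 249565/(-462218) = -410352*1/142364 - 249565*(-1/462218) = -102588/35591 + 249565/462218 = -38535752269/16450800838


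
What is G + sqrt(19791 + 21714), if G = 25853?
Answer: 25853 + sqrt(41505) ≈ 26057.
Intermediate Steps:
G + sqrt(19791 + 21714) = 25853 + sqrt(19791 + 21714) = 25853 + sqrt(41505)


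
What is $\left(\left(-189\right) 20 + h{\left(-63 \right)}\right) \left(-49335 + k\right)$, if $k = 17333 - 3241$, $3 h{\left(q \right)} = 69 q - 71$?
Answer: $\frac{555359194}{3} \approx 1.8512 \cdot 10^{8}$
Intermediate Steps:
$h{\left(q \right)} = - \frac{71}{3} + 23 q$ ($h{\left(q \right)} = \frac{69 q - 71}{3} = \frac{-71 + 69 q}{3} = - \frac{71}{3} + 23 q$)
$k = 14092$ ($k = 17333 - 3241 = 14092$)
$\left(\left(-189\right) 20 + h{\left(-63 \right)}\right) \left(-49335 + k\right) = \left(\left(-189\right) 20 + \left(- \frac{71}{3} + 23 \left(-63\right)\right)\right) \left(-49335 + 14092\right) = \left(-3780 - \frac{4418}{3}\right) \left(-35243\right) = \left(- \frac{15758}{3}\right) \left(-35243\right) = \frac{555359194}{3}$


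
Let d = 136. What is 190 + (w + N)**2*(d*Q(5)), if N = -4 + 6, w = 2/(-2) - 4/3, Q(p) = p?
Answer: 2390/9 ≈ 265.56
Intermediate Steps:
w = -7/3 (w = 2*(-1/2) - 4*1/3 = -1 - 4/3 = -7/3 ≈ -2.3333)
N = 2
190 + (w + N)**2*(d*Q(5)) = 190 + (-7/3 + 2)**2*(136*5) = 190 + (-1/3)**2*680 = 190 + (1/9)*680 = 190 + 680/9 = 2390/9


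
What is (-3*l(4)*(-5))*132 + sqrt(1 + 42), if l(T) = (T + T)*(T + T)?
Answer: 126720 + sqrt(43) ≈ 1.2673e+5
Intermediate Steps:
l(T) = 4*T**2 (l(T) = (2*T)*(2*T) = 4*T**2)
(-3*l(4)*(-5))*132 + sqrt(1 + 42) = (-12*4**2*(-5))*132 + sqrt(1 + 42) = (-12*16*(-5))*132 + sqrt(43) = (-3*64*(-5))*132 + sqrt(43) = -192*(-5)*132 + sqrt(43) = 960*132 + sqrt(43) = 126720 + sqrt(43)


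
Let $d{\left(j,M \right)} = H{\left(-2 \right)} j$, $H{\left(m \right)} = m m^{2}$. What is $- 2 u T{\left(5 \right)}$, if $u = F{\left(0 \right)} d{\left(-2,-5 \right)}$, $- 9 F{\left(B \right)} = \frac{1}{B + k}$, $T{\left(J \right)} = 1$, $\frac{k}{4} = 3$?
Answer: $\frac{8}{27} \approx 0.2963$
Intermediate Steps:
$k = 12$ ($k = 4 \cdot 3 = 12$)
$H{\left(m \right)} = m^{3}$
$d{\left(j,M \right)} = - 8 j$ ($d{\left(j,M \right)} = \left(-2\right)^{3} j = - 8 j$)
$F{\left(B \right)} = - \frac{1}{9 \left(12 + B\right)}$ ($F{\left(B \right)} = - \frac{1}{9 \left(B + 12\right)} = - \frac{1}{9 \left(12 + B\right)}$)
$u = - \frac{4}{27}$ ($u = - \frac{1}{108 + 9 \cdot 0} \left(\left(-8\right) \left(-2\right)\right) = - \frac{1}{108 + 0} \cdot 16 = - \frac{1}{108} \cdot 16 = \left(-1\right) \frac{1}{108} \cdot 16 = \left(- \frac{1}{108}\right) 16 = - \frac{4}{27} \approx -0.14815$)
$- 2 u T{\left(5 \right)} = \left(-2\right) \left(- \frac{4}{27}\right) 1 = \frac{8}{27} \cdot 1 = \frac{8}{27}$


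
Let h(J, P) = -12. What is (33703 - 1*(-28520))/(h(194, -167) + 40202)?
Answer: 62223/40190 ≈ 1.5482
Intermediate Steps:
(33703 - 1*(-28520))/(h(194, -167) + 40202) = (33703 - 1*(-28520))/(-12 + 40202) = (33703 + 28520)/40190 = 62223*(1/40190) = 62223/40190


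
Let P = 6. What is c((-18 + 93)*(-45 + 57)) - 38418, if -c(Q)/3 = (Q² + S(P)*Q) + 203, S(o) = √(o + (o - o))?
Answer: -2469027 - 2700*√6 ≈ -2.4756e+6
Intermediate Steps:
S(o) = √o (S(o) = √(o + 0) = √o)
c(Q) = -609 - 3*Q² - 3*Q*√6 (c(Q) = -3*((Q² + √6*Q) + 203) = -3*((Q² + Q*√6) + 203) = -3*(203 + Q² + Q*√6) = -609 - 3*Q² - 3*Q*√6)
c((-18 + 93)*(-45 + 57)) - 38418 = (-609 - 3*(-45 + 57)²*(-18 + 93)² - 3*(-18 + 93)*(-45 + 57)*√6) - 38418 = (-609 - 3*(75*12)² - 3*75*12*√6) - 38418 = (-609 - 3*900² - 3*900*√6) - 38418 = (-609 - 3*810000 - 2700*√6) - 38418 = (-609 - 2430000 - 2700*√6) - 38418 = (-2430609 - 2700*√6) - 38418 = -2469027 - 2700*√6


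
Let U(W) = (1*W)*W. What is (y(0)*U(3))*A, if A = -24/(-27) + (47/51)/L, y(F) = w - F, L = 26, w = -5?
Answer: -18385/442 ≈ -41.595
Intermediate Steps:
y(F) = -5 - F
U(W) = W² (U(W) = W*W = W²)
A = 3677/3978 (A = -24/(-27) + (47/51)/26 = -24*(-1/27) + (47*(1/51))*(1/26) = 8/9 + (47/51)*(1/26) = 8/9 + 47/1326 = 3677/3978 ≈ 0.92433)
(y(0)*U(3))*A = ((-5 - 1*0)*3²)*(3677/3978) = ((-5 + 0)*9)*(3677/3978) = -5*9*(3677/3978) = -45*3677/3978 = -18385/442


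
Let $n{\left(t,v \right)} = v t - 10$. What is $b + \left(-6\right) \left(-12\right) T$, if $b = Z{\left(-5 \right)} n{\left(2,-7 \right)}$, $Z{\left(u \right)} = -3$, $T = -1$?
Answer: $0$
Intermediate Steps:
$n{\left(t,v \right)} = -10 + t v$ ($n{\left(t,v \right)} = t v - 10 = -10 + t v$)
$b = 72$ ($b = - 3 \left(-10 + 2 \left(-7\right)\right) = - 3 \left(-10 - 14\right) = \left(-3\right) \left(-24\right) = 72$)
$b + \left(-6\right) \left(-12\right) T = 72 + \left(-6\right) \left(-12\right) \left(-1\right) = 72 + 72 \left(-1\right) = 72 - 72 = 0$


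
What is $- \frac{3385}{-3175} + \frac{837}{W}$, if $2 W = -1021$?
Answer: $- \frac{371773}{648335} \approx -0.57343$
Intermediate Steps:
$W = - \frac{1021}{2}$ ($W = \frac{1}{2} \left(-1021\right) = - \frac{1021}{2} \approx -510.5$)
$- \frac{3385}{-3175} + \frac{837}{W} = - \frac{3385}{-3175} + \frac{837}{- \frac{1021}{2}} = \left(-3385\right) \left(- \frac{1}{3175}\right) + 837 \left(- \frac{2}{1021}\right) = \frac{677}{635} - \frac{1674}{1021} = - \frac{371773}{648335}$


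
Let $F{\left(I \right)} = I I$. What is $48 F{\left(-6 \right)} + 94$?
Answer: $1822$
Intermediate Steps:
$F{\left(I \right)} = I^{2}$
$48 F{\left(-6 \right)} + 94 = 48 \left(-6\right)^{2} + 94 = 48 \cdot 36 + 94 = 1728 + 94 = 1822$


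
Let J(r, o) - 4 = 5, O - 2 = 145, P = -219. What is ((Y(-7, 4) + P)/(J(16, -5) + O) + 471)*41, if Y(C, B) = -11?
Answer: 1501543/78 ≈ 19251.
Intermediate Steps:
O = 147 (O = 2 + 145 = 147)
J(r, o) = 9 (J(r, o) = 4 + 5 = 9)
((Y(-7, 4) + P)/(J(16, -5) + O) + 471)*41 = ((-11 - 219)/(9 + 147) + 471)*41 = (-230/156 + 471)*41 = (-230*1/156 + 471)*41 = (-115/78 + 471)*41 = (36623/78)*41 = 1501543/78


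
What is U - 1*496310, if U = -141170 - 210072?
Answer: -847552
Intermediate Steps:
U = -351242
U - 1*496310 = -351242 - 1*496310 = -351242 - 496310 = -847552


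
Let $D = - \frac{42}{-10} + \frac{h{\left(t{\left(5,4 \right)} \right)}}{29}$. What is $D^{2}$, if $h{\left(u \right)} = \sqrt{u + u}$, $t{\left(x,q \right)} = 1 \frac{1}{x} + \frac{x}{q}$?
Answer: $\frac{\left(1218 + \sqrt{290}\right)^{2}}{84100} \approx 18.137$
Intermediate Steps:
$t{\left(x,q \right)} = \frac{1}{x} + \frac{x}{q}$
$h{\left(u \right)} = \sqrt{2} \sqrt{u}$ ($h{\left(u \right)} = \sqrt{2 u} = \sqrt{2} \sqrt{u}$)
$D = \frac{21}{5} + \frac{\sqrt{290}}{290}$ ($D = - \frac{42}{-10} + \frac{\sqrt{2} \sqrt{\frac{1}{5} + \frac{5}{4}}}{29} = \left(-42\right) \left(- \frac{1}{10}\right) + \sqrt{2} \sqrt{\frac{1}{5} + 5 \cdot \frac{1}{4}} \cdot \frac{1}{29} = \frac{21}{5} + \sqrt{2} \sqrt{\frac{1}{5} + \frac{5}{4}} \cdot \frac{1}{29} = \frac{21}{5} + \sqrt{2} \sqrt{\frac{29}{20}} \cdot \frac{1}{29} = \frac{21}{5} + \sqrt{2} \frac{\sqrt{145}}{10} \cdot \frac{1}{29} = \frac{21}{5} + \frac{\sqrt{290}}{10} \cdot \frac{1}{29} = \frac{21}{5} + \frac{\sqrt{290}}{290} \approx 4.2587$)
$D^{2} = \left(\frac{21}{5} + \frac{\sqrt{290}}{290}\right)^{2}$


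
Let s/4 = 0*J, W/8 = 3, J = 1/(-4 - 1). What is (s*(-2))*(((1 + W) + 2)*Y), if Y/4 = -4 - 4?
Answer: 0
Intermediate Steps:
J = -1/5 (J = 1/(-5) = -1/5 ≈ -0.20000)
W = 24 (W = 8*3 = 24)
s = 0 (s = 4*(0*(-1/5)) = 4*0 = 0)
Y = -32 (Y = 4*(-4 - 4) = 4*(-8) = -32)
(s*(-2))*(((1 + W) + 2)*Y) = (0*(-2))*(((1 + 24) + 2)*(-32)) = 0*((25 + 2)*(-32)) = 0*(27*(-32)) = 0*(-864) = 0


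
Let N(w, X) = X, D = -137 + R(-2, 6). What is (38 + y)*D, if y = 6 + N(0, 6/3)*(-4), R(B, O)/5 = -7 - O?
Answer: -7272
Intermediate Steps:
R(B, O) = -35 - 5*O (R(B, O) = 5*(-7 - O) = -35 - 5*O)
D = -202 (D = -137 + (-35 - 5*6) = -137 + (-35 - 30) = -137 - 65 = -202)
y = -2 (y = 6 + (6/3)*(-4) = 6 + (6*(⅓))*(-4) = 6 + 2*(-4) = 6 - 8 = -2)
(38 + y)*D = (38 - 2)*(-202) = 36*(-202) = -7272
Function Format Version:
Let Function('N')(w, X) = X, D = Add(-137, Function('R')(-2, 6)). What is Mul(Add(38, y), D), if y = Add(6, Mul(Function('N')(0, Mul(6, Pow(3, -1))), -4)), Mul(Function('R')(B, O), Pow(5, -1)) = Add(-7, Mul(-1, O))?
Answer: -7272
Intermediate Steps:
Function('R')(B, O) = Add(-35, Mul(-5, O)) (Function('R')(B, O) = Mul(5, Add(-7, Mul(-1, O))) = Add(-35, Mul(-5, O)))
D = -202 (D = Add(-137, Add(-35, Mul(-5, 6))) = Add(-137, Add(-35, -30)) = Add(-137, -65) = -202)
y = -2 (y = Add(6, Mul(Mul(6, Pow(3, -1)), -4)) = Add(6, Mul(Mul(6, Rational(1, 3)), -4)) = Add(6, Mul(2, -4)) = Add(6, -8) = -2)
Mul(Add(38, y), D) = Mul(Add(38, -2), -202) = Mul(36, -202) = -7272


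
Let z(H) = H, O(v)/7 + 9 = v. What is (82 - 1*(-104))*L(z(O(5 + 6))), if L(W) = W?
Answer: 2604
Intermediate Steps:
O(v) = -63 + 7*v
(82 - 1*(-104))*L(z(O(5 + 6))) = (82 - 1*(-104))*(-63 + 7*(5 + 6)) = (82 + 104)*(-63 + 7*11) = 186*(-63 + 77) = 186*14 = 2604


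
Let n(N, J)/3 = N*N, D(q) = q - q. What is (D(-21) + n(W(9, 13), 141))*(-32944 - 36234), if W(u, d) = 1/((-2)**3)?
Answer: -103767/32 ≈ -3242.7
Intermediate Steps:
D(q) = 0
W(u, d) = -1/8 (W(u, d) = 1/(-8) = -1/8)
n(N, J) = 3*N**2 (n(N, J) = 3*(N*N) = 3*N**2)
(D(-21) + n(W(9, 13), 141))*(-32944 - 36234) = (0 + 3*(-1/8)**2)*(-32944 - 36234) = (0 + 3*(1/64))*(-69178) = (0 + 3/64)*(-69178) = (3/64)*(-69178) = -103767/32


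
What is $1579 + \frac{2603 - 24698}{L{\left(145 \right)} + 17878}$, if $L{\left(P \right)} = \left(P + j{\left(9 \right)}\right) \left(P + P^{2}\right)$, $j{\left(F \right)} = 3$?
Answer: $\frac{1658488969}{1050346} \approx 1579.0$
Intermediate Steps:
$L{\left(P \right)} = \left(3 + P\right) \left(P + P^{2}\right)$ ($L{\left(P \right)} = \left(P + 3\right) \left(P + P^{2}\right) = \left(3 + P\right) \left(P + P^{2}\right)$)
$1579 + \frac{2603 - 24698}{L{\left(145 \right)} + 17878} = 1579 + \frac{2603 - 24698}{145 \left(3 + 145^{2} + 4 \cdot 145\right) + 17878} = 1579 - \frac{22095}{145 \left(3 + 21025 + 580\right) + 17878} = 1579 - \frac{22095}{145 \cdot 21608 + 17878} = 1579 - \frac{22095}{3133160 + 17878} = 1579 - \frac{22095}{3151038} = 1579 - \frac{7365}{1050346} = \frac{1658488969}{1050346}$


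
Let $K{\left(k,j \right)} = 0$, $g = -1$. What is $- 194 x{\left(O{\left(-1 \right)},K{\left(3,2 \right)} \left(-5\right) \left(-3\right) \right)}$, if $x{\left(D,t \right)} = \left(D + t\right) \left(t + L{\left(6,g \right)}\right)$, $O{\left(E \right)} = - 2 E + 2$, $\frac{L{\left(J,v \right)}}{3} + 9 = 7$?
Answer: $4656$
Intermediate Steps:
$L{\left(J,v \right)} = -6$ ($L{\left(J,v \right)} = -27 + 3 \cdot 7 = -27 + 21 = -6$)
$O{\left(E \right)} = 2 - 2 E$
$x{\left(D,t \right)} = \left(-6 + t\right) \left(D + t\right)$ ($x{\left(D,t \right)} = \left(D + t\right) \left(t - 6\right) = \left(D + t\right) \left(-6 + t\right) = \left(-6 + t\right) \left(D + t\right)$)
$- 194 x{\left(O{\left(-1 \right)},K{\left(3,2 \right)} \left(-5\right) \left(-3\right) \right)} = - 194 \left(\left(0 \left(-5\right) \left(-3\right)\right)^{2} - 6 \left(2 - -2\right) - 6 \cdot 0 \left(-5\right) \left(-3\right) + \left(2 - -2\right) 0 \left(-5\right) \left(-3\right)\right) = - 194 \left(\left(0 \left(-3\right)\right)^{2} - 6 \left(2 + 2\right) - 6 \cdot 0 \left(-3\right) + \left(2 + 2\right) 0 \left(-3\right)\right) = - 194 \left(0^{2} - 24 - 0 + 4 \cdot 0\right) = - 194 \left(0 - 24 + 0 + 0\right) = \left(-194\right) \left(-24\right) = 4656$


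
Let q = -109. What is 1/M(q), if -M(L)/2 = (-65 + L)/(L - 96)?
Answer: -205/348 ≈ -0.58908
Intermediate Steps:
M(L) = -2*(-65 + L)/(-96 + L) (M(L) = -2*(-65 + L)/(L - 96) = -2*(-65 + L)/(-96 + L))
1/M(q) = 1/(2*(65 - 1*(-109))/(-96 - 109)) = 1/(2*(65 + 109)/(-205)) = 1/(2*(-1/205)*174) = 1/(-348/205) = -205/348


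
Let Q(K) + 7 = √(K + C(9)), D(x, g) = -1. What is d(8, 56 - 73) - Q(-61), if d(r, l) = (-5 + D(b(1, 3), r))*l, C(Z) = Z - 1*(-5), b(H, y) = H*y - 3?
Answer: 109 - I*√47 ≈ 109.0 - 6.8557*I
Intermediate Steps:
b(H, y) = -3 + H*y
C(Z) = 5 + Z (C(Z) = Z + 5 = 5 + Z)
d(r, l) = -6*l (d(r, l) = (-5 - 1)*l = -6*l)
Q(K) = -7 + √(14 + K) (Q(K) = -7 + √(K + (5 + 9)) = -7 + √(K + 14) = -7 + √(14 + K))
d(8, 56 - 73) - Q(-61) = -6*(56 - 73) - (-7 + √(14 - 61)) = -6*(-17) - (-7 + √(-47)) = 102 - (-7 + I*√47) = 102 + (7 - I*√47) = 109 - I*√47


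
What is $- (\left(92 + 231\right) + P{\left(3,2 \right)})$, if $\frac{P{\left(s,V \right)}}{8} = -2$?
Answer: $-307$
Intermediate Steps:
$P{\left(s,V \right)} = -16$ ($P{\left(s,V \right)} = 8 \left(-2\right) = -16$)
$- (\left(92 + 231\right) + P{\left(3,2 \right)}) = - (\left(92 + 231\right) - 16) = - (323 - 16) = \left(-1\right) 307 = -307$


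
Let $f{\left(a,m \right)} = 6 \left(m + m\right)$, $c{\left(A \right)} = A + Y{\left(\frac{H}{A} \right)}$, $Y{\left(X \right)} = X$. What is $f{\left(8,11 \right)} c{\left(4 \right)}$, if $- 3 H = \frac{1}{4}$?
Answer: $\frac{2101}{4} \approx 525.25$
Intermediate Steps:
$H = - \frac{1}{12}$ ($H = - \frac{1}{3 \cdot 4} = \left(- \frac{1}{3}\right) \frac{1}{4} = - \frac{1}{12} \approx -0.083333$)
$c{\left(A \right)} = A - \frac{1}{12 A}$
$f{\left(a,m \right)} = 12 m$ ($f{\left(a,m \right)} = 6 \cdot 2 m = 12 m$)
$f{\left(8,11 \right)} c{\left(4 \right)} = 12 \cdot 11 \left(4 - \frac{1}{12 \cdot 4}\right) = 132 \left(4 - \frac{1}{48}\right) = 132 \cdot \frac{191}{48} = \frac{2101}{4}$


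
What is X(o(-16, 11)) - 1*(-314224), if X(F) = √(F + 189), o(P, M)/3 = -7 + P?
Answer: 314224 + 2*√30 ≈ 3.1424e+5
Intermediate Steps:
o(P, M) = -21 + 3*P (o(P, M) = 3*(-7 + P) = -21 + 3*P)
X(F) = √(189 + F)
X(o(-16, 11)) - 1*(-314224) = √(189 + (-21 + 3*(-16))) - 1*(-314224) = √(189 + (-21 - 48)) + 314224 = √(189 - 69) + 314224 = √120 + 314224 = 2*√30 + 314224 = 314224 + 2*√30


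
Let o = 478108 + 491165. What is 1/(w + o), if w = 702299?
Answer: 1/1671572 ≈ 5.9824e-7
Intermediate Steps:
o = 969273
1/(w + o) = 1/(702299 + 969273) = 1/1671572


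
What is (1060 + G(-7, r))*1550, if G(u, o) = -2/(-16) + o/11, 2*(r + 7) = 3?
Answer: 6569675/4 ≈ 1.6424e+6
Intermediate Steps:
r = -11/2 (r = -7 + (1/2)*3 = -7 + 3/2 = -11/2 ≈ -5.5000)
G(u, o) = 1/8 + o/11 (G(u, o) = -2*(-1/16) + o*(1/11) = 1/8 + o/11)
(1060 + G(-7, r))*1550 = (1060 + (1/8 + (1/11)*(-11/2)))*1550 = (1060 + (1/8 - 1/2))*1550 = (1060 - 3/8)*1550 = (8477/8)*1550 = 6569675/4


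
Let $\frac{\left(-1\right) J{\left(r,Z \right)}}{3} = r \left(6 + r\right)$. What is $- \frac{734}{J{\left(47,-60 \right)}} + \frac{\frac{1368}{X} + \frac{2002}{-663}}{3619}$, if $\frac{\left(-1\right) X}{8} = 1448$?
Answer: $\frac{459655433}{4721521112} \approx 0.097353$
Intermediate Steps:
$X = -11584$ ($X = \left(-8\right) 1448 = -11584$)
$J{\left(r,Z \right)} = - 3 r \left(6 + r\right)$
$- \frac{734}{J{\left(47,-60 \right)}} + \frac{\frac{1368}{X} + \frac{2002}{-663}}{3619} = - \frac{734}{\left(-3\right) 47 \left(6 + 47\right)} + \frac{\frac{1368}{-11584} + \frac{2002}{-663}}{3619} = - \frac{734}{\left(-3\right) 47 \cdot 53} + \left(1368 \left(- \frac{1}{11584}\right) + 2002 \left(- \frac{1}{663}\right)\right) \frac{1}{3619} = - \frac{734}{-7473} + \left(- \frac{171}{1448} - \frac{154}{51}\right) \frac{1}{3619} = \left(-734\right) \left(- \frac{1}{7473}\right) - \frac{231713}{267255912} = \frac{734}{7473} - \frac{231713}{267255912} = \frac{459655433}{4721521112}$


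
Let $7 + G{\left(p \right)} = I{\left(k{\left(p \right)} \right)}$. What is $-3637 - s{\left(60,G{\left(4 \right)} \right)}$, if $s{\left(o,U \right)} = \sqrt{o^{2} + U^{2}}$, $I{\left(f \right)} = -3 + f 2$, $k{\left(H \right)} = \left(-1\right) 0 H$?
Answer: $-3637 - 10 \sqrt{37} \approx -3697.8$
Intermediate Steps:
$k{\left(H \right)} = 0$ ($k{\left(H \right)} = 0 H = 0$)
$I{\left(f \right)} = -3 + 2 f$
$G{\left(p \right)} = -10$ ($G{\left(p \right)} = -7 + \left(-3 + 2 \cdot 0\right) = -7 + \left(-3 + 0\right) = -7 - 3 = -10$)
$s{\left(o,U \right)} = \sqrt{U^{2} + o^{2}}$
$-3637 - s{\left(60,G{\left(4 \right)} \right)} = -3637 - \sqrt{\left(-10\right)^{2} + 60^{2}} = -3637 - \sqrt{100 + 3600} = -3637 - \sqrt{3700} = -3637 - 10 \sqrt{37}$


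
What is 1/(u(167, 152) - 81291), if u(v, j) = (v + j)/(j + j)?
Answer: -304/24712145 ≈ -1.2302e-5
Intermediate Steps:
u(v, j) = (j + v)/(2*j) (u(v, j) = (j + v)/((2*j)) = (j + v)*(1/(2*j)) = (j + v)/(2*j))
1/(u(167, 152) - 81291) = 1/((1/2)*(152 + 167)/152 - 81291) = 1/((1/2)*(1/152)*319 - 81291) = 1/(319/304 - 81291) = 1/(-24712145/304) = -304/24712145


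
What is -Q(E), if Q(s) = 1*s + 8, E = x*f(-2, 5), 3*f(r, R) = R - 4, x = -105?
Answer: 27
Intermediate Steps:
f(r, R) = -4/3 + R/3 (f(r, R) = (R - 4)/3 = (-4 + R)/3 = -4/3 + R/3)
E = -35 (E = -105*(-4/3 + (⅓)*5) = -105*(-4/3 + 5/3) = -105*⅓ = -35)
Q(s) = 8 + s (Q(s) = s + 8 = 8 + s)
-Q(E) = -(8 - 35) = -1*(-27) = 27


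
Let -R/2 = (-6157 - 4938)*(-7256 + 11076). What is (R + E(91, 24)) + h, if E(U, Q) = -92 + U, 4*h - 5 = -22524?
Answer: 339040677/4 ≈ 8.4760e+7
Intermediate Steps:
R = 84765800 (R = -2*(-6157 - 4938)*(-7256 + 11076) = -(-22190)*3820 = -2*(-42382900) = 84765800)
h = -22519/4 (h = 5/4 + (¼)*(-22524) = 5/4 - 5631 = -22519/4 ≈ -5629.8)
(R + E(91, 24)) + h = (84765800 + (-92 + 91)) - 22519/4 = (84765800 - 1) - 22519/4 = 84765799 - 22519/4 = 339040677/4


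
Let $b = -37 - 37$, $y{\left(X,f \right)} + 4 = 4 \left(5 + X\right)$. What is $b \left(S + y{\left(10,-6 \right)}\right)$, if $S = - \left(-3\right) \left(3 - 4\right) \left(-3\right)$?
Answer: $-4810$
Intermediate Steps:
$y{\left(X,f \right)} = 16 + 4 X$ ($y{\left(X,f \right)} = -4 + 4 \left(5 + X\right) = -4 + \left(20 + 4 X\right) = 16 + 4 X$)
$S = 9$ ($S = - \left(-3\right) \left(-1\right) \left(-3\right) = \left(-1\right) 3 \left(-3\right) = \left(-3\right) \left(-3\right) = 9$)
$b = -74$ ($b = -37 - 37 = -74$)
$b \left(S + y{\left(10,-6 \right)}\right) = - 74 \left(9 + \left(16 + 4 \cdot 10\right)\right) = - 74 \left(9 + \left(16 + 40\right)\right) = - 74 \left(9 + 56\right) = \left(-74\right) 65 = -4810$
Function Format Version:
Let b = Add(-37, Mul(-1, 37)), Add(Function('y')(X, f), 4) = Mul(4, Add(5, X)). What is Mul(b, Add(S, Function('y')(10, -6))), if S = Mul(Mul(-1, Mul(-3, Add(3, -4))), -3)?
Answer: -4810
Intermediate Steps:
Function('y')(X, f) = Add(16, Mul(4, X)) (Function('y')(X, f) = Add(-4, Mul(4, Add(5, X))) = Add(-4, Add(20, Mul(4, X))) = Add(16, Mul(4, X)))
S = 9 (S = Mul(Mul(-1, Mul(-3, -1)), -3) = Mul(Mul(-1, 3), -3) = Mul(-3, -3) = 9)
b = -74 (b = Add(-37, -37) = -74)
Mul(b, Add(S, Function('y')(10, -6))) = Mul(-74, Add(9, Add(16, Mul(4, 10)))) = Mul(-74, Add(9, Add(16, 40))) = Mul(-74, Add(9, 56)) = Mul(-74, 65) = -4810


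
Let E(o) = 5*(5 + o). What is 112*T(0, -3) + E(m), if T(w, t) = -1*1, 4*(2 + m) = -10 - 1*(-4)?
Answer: -209/2 ≈ -104.50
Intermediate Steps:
m = -7/2 (m = -2 + (-10 - 1*(-4))/4 = -2 + (-10 + 4)/4 = -2 + (¼)*(-6) = -2 - 3/2 = -7/2 ≈ -3.5000)
T(w, t) = -1
E(o) = 25 + 5*o
112*T(0, -3) + E(m) = 112*(-1) + (25 + 5*(-7/2)) = -112 + (25 - 35/2) = -112 + 15/2 = -209/2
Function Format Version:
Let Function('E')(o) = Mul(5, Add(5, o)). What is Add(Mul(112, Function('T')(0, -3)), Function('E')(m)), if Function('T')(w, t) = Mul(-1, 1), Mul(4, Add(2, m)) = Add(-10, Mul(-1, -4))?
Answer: Rational(-209, 2) ≈ -104.50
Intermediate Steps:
m = Rational(-7, 2) (m = Add(-2, Mul(Rational(1, 4), Add(-10, Mul(-1, -4)))) = Add(-2, Mul(Rational(1, 4), Add(-10, 4))) = Add(-2, Mul(Rational(1, 4), -6)) = Add(-2, Rational(-3, 2)) = Rational(-7, 2) ≈ -3.5000)
Function('T')(w, t) = -1
Function('E')(o) = Add(25, Mul(5, o))
Add(Mul(112, Function('T')(0, -3)), Function('E')(m)) = Add(Mul(112, -1), Add(25, Mul(5, Rational(-7, 2)))) = Add(-112, Add(25, Rational(-35, 2))) = Add(-112, Rational(15, 2)) = Rational(-209, 2)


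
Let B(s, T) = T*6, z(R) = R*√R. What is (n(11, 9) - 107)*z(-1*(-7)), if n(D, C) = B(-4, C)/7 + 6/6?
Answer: -688*√7 ≈ -1820.3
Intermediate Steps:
z(R) = R^(3/2)
B(s, T) = 6*T
n(D, C) = 1 + 6*C/7 (n(D, C) = (6*C)/7 + 6/6 = (6*C)*(⅐) + 6*(⅙) = 6*C/7 + 1 = 1 + 6*C/7)
(n(11, 9) - 107)*z(-1*(-7)) = ((1 + (6/7)*9) - 107)*(-1*(-7))^(3/2) = ((1 + 54/7) - 107)*7^(3/2) = (61/7 - 107)*(7*√7) = -688*√7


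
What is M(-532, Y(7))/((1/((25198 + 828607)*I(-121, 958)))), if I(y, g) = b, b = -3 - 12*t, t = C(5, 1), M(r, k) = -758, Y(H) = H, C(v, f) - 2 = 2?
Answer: 33006393690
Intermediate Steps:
C(v, f) = 4 (C(v, f) = 2 + 2 = 4)
t = 4
b = -51 (b = -3 - 12*4 = -3 - 48 = -51)
I(y, g) = -51
M(-532, Y(7))/((1/((25198 + 828607)*I(-121, 958)))) = -758/(1/((25198 + 828607)*(-51))) = -758/(-1/51/853805) = -758/((1/853805)*(-1/51)) = -758/(-1/43544055) = -758*(-43544055) = 33006393690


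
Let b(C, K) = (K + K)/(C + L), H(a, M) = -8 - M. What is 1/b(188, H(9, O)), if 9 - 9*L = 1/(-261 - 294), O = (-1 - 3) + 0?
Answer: -118007/4995 ≈ -23.625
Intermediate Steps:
O = -4 (O = -4 + 0 = -4)
L = 4996/4995 (L = 1 - 1/(9*(-261 - 294)) = 1 - ⅑/(-555) = 1 - ⅑*(-1/555) = 1 + 1/4995 = 4996/4995 ≈ 1.0002)
b(C, K) = 2*K/(4996/4995 + C) (b(C, K) = (K + K)/(C + 4996/4995) = (2*K)/(4996/4995 + C) = 2*K/(4996/4995 + C))
1/b(188, H(9, O)) = 1/(9990*(-8 - 1*(-4))/(4996 + 4995*188)) = 1/(9990*(-8 + 4)/(4996 + 939060)) = 1/(9990*(-4)/944056) = 1/(9990*(-4)*(1/944056)) = 1/(-4995/118007) = -118007/4995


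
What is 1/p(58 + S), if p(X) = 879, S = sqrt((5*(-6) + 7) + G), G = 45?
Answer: 1/879 ≈ 0.0011377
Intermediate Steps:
S = sqrt(22) (S = sqrt((5*(-6) + 7) + 45) = sqrt((-30 + 7) + 45) = sqrt(-23 + 45) = sqrt(22) ≈ 4.6904)
1/p(58 + S) = 1/879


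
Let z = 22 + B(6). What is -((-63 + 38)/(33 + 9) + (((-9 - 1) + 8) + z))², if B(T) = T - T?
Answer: -664225/1764 ≈ -376.54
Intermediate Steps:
B(T) = 0
z = 22 (z = 22 + 0 = 22)
-((-63 + 38)/(33 + 9) + (((-9 - 1) + 8) + z))² = -((-63 + 38)/(33 + 9) + (((-9 - 1) + 8) + 22))² = -(-25/42 + ((-10 + 8) + 22))² = -(-25*1/42 + (-2 + 22))² = -(-25/42 + 20)² = -(815/42)² = -1*664225/1764 = -664225/1764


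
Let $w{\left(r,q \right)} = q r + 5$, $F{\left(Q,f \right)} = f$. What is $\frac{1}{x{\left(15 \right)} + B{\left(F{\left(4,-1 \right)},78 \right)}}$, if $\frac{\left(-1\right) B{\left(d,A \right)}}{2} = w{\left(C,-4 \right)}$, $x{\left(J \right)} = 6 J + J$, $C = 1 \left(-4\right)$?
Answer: $\frac{1}{63} \approx 0.015873$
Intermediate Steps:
$C = -4$
$w{\left(r,q \right)} = 5 + q r$
$x{\left(J \right)} = 7 J$
$B{\left(d,A \right)} = -42$ ($B{\left(d,A \right)} = - 2 \left(5 - -16\right) = - 2 \left(5 + 16\right) = \left(-2\right) 21 = -42$)
$\frac{1}{x{\left(15 \right)} + B{\left(F{\left(4,-1 \right)},78 \right)}} = \frac{1}{7 \cdot 15 - 42} = \frac{1}{105 - 42} = \frac{1}{63}$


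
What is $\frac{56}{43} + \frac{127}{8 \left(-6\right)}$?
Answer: $- \frac{2773}{2064} \approx -1.3435$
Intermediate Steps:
$\frac{56}{43} + \frac{127}{8 \left(-6\right)} = 56 \cdot \frac{1}{43} + \frac{127}{-48} = \frac{56}{43} + 127 \left(- \frac{1}{48}\right) = \frac{56}{43} - \frac{127}{48} = - \frac{2773}{2064}$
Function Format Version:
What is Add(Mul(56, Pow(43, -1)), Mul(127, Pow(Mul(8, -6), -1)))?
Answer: Rational(-2773, 2064) ≈ -1.3435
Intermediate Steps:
Add(Mul(56, Pow(43, -1)), Mul(127, Pow(Mul(8, -6), -1))) = Add(Mul(56, Rational(1, 43)), Mul(127, Pow(-48, -1))) = Add(Rational(56, 43), Mul(127, Rational(-1, 48))) = Add(Rational(56, 43), Rational(-127, 48)) = Rational(-2773, 2064)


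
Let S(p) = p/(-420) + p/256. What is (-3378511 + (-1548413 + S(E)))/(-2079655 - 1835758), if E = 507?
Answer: 44145232111/35082100480 ≈ 1.2583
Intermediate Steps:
S(p) = 41*p/26880 (S(p) = p*(-1/420) + p*(1/256) = -p/420 + p/256 = 41*p/26880)
(-3378511 + (-1548413 + S(E)))/(-2079655 - 1835758) = (-3378511 + (-1548413 + (41/26880)*507))/(-2079655 - 1835758) = (-3378511 + (-1548413 + 6929/8960))/(-3915413) = (-3378511 - 13873773551/8960)*(-1/3915413) = -44145232111/8960*(-1/3915413) = 44145232111/35082100480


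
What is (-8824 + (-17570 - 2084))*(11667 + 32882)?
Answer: -1268666422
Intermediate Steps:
(-8824 + (-17570 - 2084))*(11667 + 32882) = (-8824 - 19654)*44549 = -28478*44549 = -1268666422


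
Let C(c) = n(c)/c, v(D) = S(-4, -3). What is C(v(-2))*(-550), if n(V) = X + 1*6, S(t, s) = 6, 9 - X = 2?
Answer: -3575/3 ≈ -1191.7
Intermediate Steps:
X = 7 (X = 9 - 1*2 = 9 - 2 = 7)
v(D) = 6
n(V) = 13 (n(V) = 7 + 1*6 = 7 + 6 = 13)
C(c) = 13/c
C(v(-2))*(-550) = (13/6)*(-550) = -3575/3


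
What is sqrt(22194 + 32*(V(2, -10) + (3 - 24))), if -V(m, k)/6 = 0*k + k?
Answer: sqrt(23442) ≈ 153.11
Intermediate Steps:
V(m, k) = -6*k (V(m, k) = -6*(0*k + k) = -6*(0 + k) = -6*k)
sqrt(22194 + 32*(V(2, -10) + (3 - 24))) = sqrt(22194 + 32*(-6*(-10) + (3 - 24))) = sqrt(22194 + 32*(60 - 21)) = sqrt(22194 + 32*39) = sqrt(22194 + 1248) = sqrt(23442)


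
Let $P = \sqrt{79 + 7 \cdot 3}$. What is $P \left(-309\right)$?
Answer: $-3090$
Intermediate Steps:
$P = 10$ ($P = \sqrt{79 + 21} = \sqrt{100} = 10$)
$P \left(-309\right) = 10 \left(-309\right) = -3090$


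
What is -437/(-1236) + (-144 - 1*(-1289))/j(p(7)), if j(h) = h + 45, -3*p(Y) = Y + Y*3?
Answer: 4292419/132252 ≈ 32.456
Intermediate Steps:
p(Y) = -4*Y/3 (p(Y) = -(Y + Y*3)/3 = -(Y + 3*Y)/3 = -4*Y/3)
j(h) = 45 + h
-437/(-1236) + (-144 - 1*(-1289))/j(p(7)) = -437/(-1236) + (-144 - 1*(-1289))/(45 - 4/3*7) = -437*(-1/1236) + (-144 + 1289)/(45 - 28/3) = 437/1236 + 1145/(107/3) = 437/1236 + 1145*(3/107) = 437/1236 + 3435/107 = 4292419/132252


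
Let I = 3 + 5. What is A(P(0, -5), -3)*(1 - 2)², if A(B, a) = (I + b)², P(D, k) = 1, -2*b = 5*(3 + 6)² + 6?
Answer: 156025/4 ≈ 39006.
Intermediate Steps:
I = 8
b = -411/2 (b = -(5*(3 + 6)² + 6)/2 = -(5*9² + 6)/2 = -(5*81 + 6)/2 = -(405 + 6)/2 = -½*411 = -411/2 ≈ -205.50)
A(B, a) = 156025/4 (A(B, a) = (8 - 411/2)² = (-395/2)² = 156025/4)
A(P(0, -5), -3)*(1 - 2)² = 156025*(1 - 2)²/4 = (156025/4)*(-1)² = (156025/4)*1 = 156025/4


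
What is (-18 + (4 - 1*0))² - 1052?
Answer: -856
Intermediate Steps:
(-18 + (4 - 1*0))² - 1052 = (-18 + (4 + 0))² - 1052 = (-18 + 4)² - 1052 = (-14)² - 1052 = 196 - 1052 = -856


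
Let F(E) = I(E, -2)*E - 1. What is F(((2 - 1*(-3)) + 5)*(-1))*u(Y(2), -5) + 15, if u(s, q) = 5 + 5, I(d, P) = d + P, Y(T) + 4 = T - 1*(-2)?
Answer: 1205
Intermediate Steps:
Y(T) = -2 + T (Y(T) = -4 + (T - 1*(-2)) = -4 + (T + 2) = -4 + (2 + T) = -2 + T)
I(d, P) = P + d
F(E) = -1 + E*(-2 + E) (F(E) = (-2 + E)*E - 1 = E*(-2 + E) - 1 = -1 + E*(-2 + E))
u(s, q) = 10
F(((2 - 1*(-3)) + 5)*(-1))*u(Y(2), -5) + 15 = (-1 + (((2 - 1*(-3)) + 5)*(-1))*(-2 + ((2 - 1*(-3)) + 5)*(-1)))*10 + 15 = (-1 + (((2 + 3) + 5)*(-1))*(-2 + ((2 + 3) + 5)*(-1)))*10 + 15 = (-1 + ((5 + 5)*(-1))*(-2 + (5 + 5)*(-1)))*10 + 15 = (-1 + (10*(-1))*(-2 + 10*(-1)))*10 + 15 = (-1 - 10*(-2 - 10))*10 + 15 = (-1 - 10*(-12))*10 + 15 = (-1 + 120)*10 + 15 = 119*10 + 15 = 1190 + 15 = 1205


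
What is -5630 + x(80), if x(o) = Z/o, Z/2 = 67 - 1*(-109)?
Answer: -28128/5 ≈ -5625.6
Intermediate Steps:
Z = 352 (Z = 2*(67 - 1*(-109)) = 2*(67 + 109) = 2*176 = 352)
x(o) = 352/o
-5630 + x(80) = -5630 + 352/80 = -5630 + 352*(1/80) = -5630 + 22/5 = -28128/5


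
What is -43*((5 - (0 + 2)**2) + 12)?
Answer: -559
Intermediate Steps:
-43*((5 - (0 + 2)**2) + 12) = -43*((5 - 1*2**2) + 12) = -43*((5 - 1*4) + 12) = -43*((5 - 4) + 12) = -43*(1 + 12) = -43*13 = -559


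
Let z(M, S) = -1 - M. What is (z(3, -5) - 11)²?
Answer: 225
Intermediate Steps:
(z(3, -5) - 11)² = ((-1 - 1*3) - 11)² = ((-1 - 3) - 11)² = (-4 - 11)² = (-15)² = 225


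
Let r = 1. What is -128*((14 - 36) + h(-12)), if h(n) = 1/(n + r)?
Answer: 31104/11 ≈ 2827.6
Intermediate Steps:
h(n) = 1/(1 + n) (h(n) = 1/(n + 1) = 1/(1 + n))
-128*((14 - 36) + h(-12)) = -128*((14 - 36) + 1/(1 - 12)) = -128*(-22 + 1/(-11)) = -128*(-22 - 1/11) = -128*(-243/11) = 31104/11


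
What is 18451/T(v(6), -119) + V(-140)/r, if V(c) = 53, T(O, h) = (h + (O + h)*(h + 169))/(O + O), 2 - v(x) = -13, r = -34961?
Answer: -6450748079/61985853 ≈ -104.07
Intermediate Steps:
v(x) = 15 (v(x) = 2 - 1*(-13) = 2 + 13 = 15)
T(O, h) = (h + (169 + h)*(O + h))/(2*O) (T(O, h) = (h + (O + h)*(169 + h))/((2*O)) = (h + (169 + h)*(O + h))*(1/(2*O)) = (h + (169 + h)*(O + h))/(2*O))
18451/T(v(6), -119) + V(-140)/r = 18451/(((½)*((-119)² + 170*(-119) + 15*(169 - 119))/15)) + 53/(-34961) = 18451/(((½)*(1/15)*(14161 - 20230 + 15*50))) + 53*(-1/34961) = 18451/(((½)*(1/15)*(14161 - 20230 + 750))) - 53/34961 = 18451/(((½)*(1/15)*(-5319))) - 53/34961 = 18451/(-1773/10) - 53/34961 = 18451*(-10/1773) - 53/34961 = -184510/1773 - 53/34961 = -6450748079/61985853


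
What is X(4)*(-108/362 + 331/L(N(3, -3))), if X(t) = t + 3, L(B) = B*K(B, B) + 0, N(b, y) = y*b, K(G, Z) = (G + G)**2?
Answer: -1521625/527796 ≈ -2.8830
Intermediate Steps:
K(G, Z) = 4*G**2 (K(G, Z) = (2*G)**2 = 4*G**2)
N(b, y) = b*y
L(B) = 4*B**3 (L(B) = B*(4*B**2) + 0 = 4*B**3 + 0 = 4*B**3)
X(t) = 3 + t
X(4)*(-108/362 + 331/L(N(3, -3))) = (3 + 4)*(-108/362 + 331/((4*(3*(-3))**3))) = 7*(-108*1/362 + 331/((4*(-9)**3))) = 7*(-54/181 + 331/((4*(-729)))) = 7*(-54/181 + 331/(-2916)) = 7*(-54/181 + 331*(-1/2916)) = 7*(-54/181 - 331/2916) = 7*(-217375/527796) = -1521625/527796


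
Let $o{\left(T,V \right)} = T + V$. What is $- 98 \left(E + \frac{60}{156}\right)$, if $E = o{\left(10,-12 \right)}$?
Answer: $\frac{2058}{13} \approx 158.31$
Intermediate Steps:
$E = -2$ ($E = 10 - 12 = -2$)
$- 98 \left(E + \frac{60}{156}\right) = - 98 \left(-2 + \frac{60}{156}\right) = - 98 \left(-2 + 60 \cdot \frac{1}{156}\right) = - 98 \left(-2 + \frac{5}{13}\right) = \left(-98\right) \left(- \frac{21}{13}\right) = \frac{2058}{13}$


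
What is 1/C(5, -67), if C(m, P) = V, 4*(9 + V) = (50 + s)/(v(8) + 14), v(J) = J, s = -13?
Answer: -88/755 ≈ -0.11656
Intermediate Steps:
V = -755/88 (V = -9 + ((50 - 13)/(8 + 14))/4 = -9 + (37/22)/4 = -9 + (37*(1/22))/4 = -9 + (¼)*(37/22) = -9 + 37/88 = -755/88 ≈ -8.5795)
C(m, P) = -755/88
1/C(5, -67) = 1/(-755/88) = -88/755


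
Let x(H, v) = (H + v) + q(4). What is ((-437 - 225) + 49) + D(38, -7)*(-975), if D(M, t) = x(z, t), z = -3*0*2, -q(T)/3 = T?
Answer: 17912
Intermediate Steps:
q(T) = -3*T
z = 0 (z = 0*2 = 0)
x(H, v) = -12 + H + v (x(H, v) = (H + v) - 3*4 = (H + v) - 12 = -12 + H + v)
D(M, t) = -12 + t (D(M, t) = -12 + 0 + t = -12 + t)
((-437 - 225) + 49) + D(38, -7)*(-975) = ((-437 - 225) + 49) + (-12 - 7)*(-975) = (-662 + 49) - 19*(-975) = -613 + 18525 = 17912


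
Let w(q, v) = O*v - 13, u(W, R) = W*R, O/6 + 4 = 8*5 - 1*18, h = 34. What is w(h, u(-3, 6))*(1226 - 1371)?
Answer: 283765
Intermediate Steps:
O = 108 (O = -24 + 6*(8*5 - 1*18) = -24 + 6*(40 - 18) = -24 + 6*22 = -24 + 132 = 108)
u(W, R) = R*W
w(q, v) = -13 + 108*v (w(q, v) = 108*v - 13 = -13 + 108*v)
w(h, u(-3, 6))*(1226 - 1371) = (-13 + 108*(6*(-3)))*(1226 - 1371) = (-13 + 108*(-18))*(-145) = (-13 - 1944)*(-145) = -1957*(-145) = 283765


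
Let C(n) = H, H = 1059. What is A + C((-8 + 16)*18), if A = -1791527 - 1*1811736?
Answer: -3602204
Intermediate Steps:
C(n) = 1059
A = -3603263 (A = -1791527 - 1811736 = -3603263)
A + C((-8 + 16)*18) = -3603263 + 1059 = -3602204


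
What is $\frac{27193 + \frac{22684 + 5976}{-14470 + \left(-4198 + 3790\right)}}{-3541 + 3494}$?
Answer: $- \frac{202274397}{349633} \approx -578.53$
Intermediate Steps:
$\frac{27193 + \frac{22684 + 5976}{-14470 + \left(-4198 + 3790\right)}}{-3541 + 3494} = \frac{27193 + \frac{28660}{-14470 - 408}}{-47} = \left(27193 + \frac{28660}{-14878}\right) \left(- \frac{1}{47}\right) = \left(27193 + 28660 \left(- \frac{1}{14878}\right)\right) \left(- \frac{1}{47}\right) = \left(27193 - \frac{14330}{7439}\right) \left(- \frac{1}{47}\right) = \frac{202274397}{7439} \left(- \frac{1}{47}\right) = - \frac{202274397}{349633}$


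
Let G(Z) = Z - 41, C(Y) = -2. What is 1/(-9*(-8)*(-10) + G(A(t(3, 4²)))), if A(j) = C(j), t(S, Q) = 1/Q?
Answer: -1/763 ≈ -0.0013106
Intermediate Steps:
A(j) = -2
G(Z) = -41 + Z
1/(-9*(-8)*(-10) + G(A(t(3, 4²)))) = 1/(-9*(-8)*(-10) + (-41 - 2)) = 1/(72*(-10) - 43) = 1/(-720 - 43) = 1/(-763) = -1/763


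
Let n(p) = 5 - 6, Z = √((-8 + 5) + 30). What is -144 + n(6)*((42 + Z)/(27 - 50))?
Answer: -3270/23 + 3*√3/23 ≈ -141.95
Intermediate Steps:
Z = 3*√3 (Z = √(-3 + 30) = √27 = 3*√3 ≈ 5.1962)
n(p) = -1
-144 + n(6)*((42 + Z)/(27 - 50)) = -144 - (42 + 3*√3)/(27 - 50) = -144 - (42 + 3*√3)/(-23) = -144 - (42 + 3*√3)*(-1)/23 = -144 - (-42/23 - 3*√3/23) = -144 + (42/23 + 3*√3/23) = -3270/23 + 3*√3/23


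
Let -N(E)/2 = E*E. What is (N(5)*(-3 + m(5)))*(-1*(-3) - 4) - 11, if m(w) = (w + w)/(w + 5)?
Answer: -111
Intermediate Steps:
m(w) = 2*w/(5 + w) (m(w) = (2*w)/(5 + w) = 2*w/(5 + w))
N(E) = -2*E² (N(E) = -2*E*E = -2*E²)
(N(5)*(-3 + m(5)))*(-1*(-3) - 4) - 11 = ((-2*5²)*(-3 + 2*5/(5 + 5)))*(-1*(-3) - 4) - 11 = ((-2*25)*(-3 + 2*5/10))*(3 - 4) - 11 = -50*(-3 + 2*5*(⅒))*(-1) - 11 = -50*(-3 + 1)*(-1) - 11 = -50*(-2)*(-1) - 11 = 100*(-1) - 11 = -100 - 11 = -111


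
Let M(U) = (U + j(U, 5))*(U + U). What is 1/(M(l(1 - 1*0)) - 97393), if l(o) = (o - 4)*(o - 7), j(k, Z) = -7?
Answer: -1/96997 ≈ -1.0310e-5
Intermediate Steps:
l(o) = (-7 + o)*(-4 + o) (l(o) = (-4 + o)*(-7 + o) = (-7 + o)*(-4 + o))
M(U) = 2*U*(-7 + U) (M(U) = (U - 7)*(U + U) = (-7 + U)*(2*U) = 2*U*(-7 + U))
1/(M(l(1 - 1*0)) - 97393) = 1/(2*(28 + (1 - 1*0)² - 11*(1 - 1*0))*(-7 + (28 + (1 - 1*0)² - 11*(1 - 1*0))) - 97393) = 1/(2*(28 + (1 + 0)² - 11*(1 + 0))*(-7 + (28 + (1 + 0)² - 11*(1 + 0))) - 97393) = 1/(2*(28 + 1² - 11*1)*(-7 + (28 + 1² - 11*1)) - 97393) = 1/(2*(28 + 1 - 11)*(-7 + (28 + 1 - 11)) - 97393) = 1/(2*18*(-7 + 18) - 97393) = 1/(2*18*11 - 97393) = 1/(396 - 97393) = 1/(-96997) = -1/96997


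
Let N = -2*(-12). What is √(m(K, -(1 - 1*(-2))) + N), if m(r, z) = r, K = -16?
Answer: 2*√2 ≈ 2.8284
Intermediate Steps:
N = 24
√(m(K, -(1 - 1*(-2))) + N) = √(-16 + 24) = √8 = 2*√2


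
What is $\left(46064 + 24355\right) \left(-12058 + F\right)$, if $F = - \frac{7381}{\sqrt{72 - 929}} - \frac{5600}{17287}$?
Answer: $- \frac{14678998711074}{17287} + \frac{519762639 i \sqrt{857}}{857} \approx -8.4914 \cdot 10^{8} + 1.7755 \cdot 10^{7} i$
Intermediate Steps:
$F = - \frac{5600}{17287} + \frac{7381 i \sqrt{857}}{857}$ ($F = - \frac{7381}{\sqrt{-857}} - \frac{5600}{17287} = - \frac{7381}{i \sqrt{857}} - \frac{5600}{17287} = - 7381 \left(- \frac{i \sqrt{857}}{857}\right) - \frac{5600}{17287} = \frac{7381 i \sqrt{857}}{857} - \frac{5600}{17287} = - \frac{5600}{17287} + \frac{7381 i \sqrt{857}}{857} \approx -0.32394 + 252.13 i$)
$\left(46064 + 24355\right) \left(-12058 + F\right) = \left(46064 + 24355\right) \left(-12058 - \left(\frac{5600}{17287} - \frac{7381 i \sqrt{857}}{857}\right)\right) = 70419 \left(- \frac{208452246}{17287} + \frac{7381 i \sqrt{857}}{857}\right) = - \frac{14678998711074}{17287} + \frac{519762639 i \sqrt{857}}{857}$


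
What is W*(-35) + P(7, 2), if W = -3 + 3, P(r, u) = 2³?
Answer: 8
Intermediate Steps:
P(r, u) = 8
W = 0
W*(-35) + P(7, 2) = 0*(-35) + 8 = 0 + 8 = 8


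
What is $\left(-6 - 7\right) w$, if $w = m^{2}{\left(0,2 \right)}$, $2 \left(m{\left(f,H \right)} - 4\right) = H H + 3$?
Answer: $- \frac{2925}{4} \approx -731.25$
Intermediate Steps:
$m{\left(f,H \right)} = \frac{11}{2} + \frac{H^{2}}{2}$ ($m{\left(f,H \right)} = 4 + \frac{H H + 3}{2} = 4 + \frac{H^{2} + 3}{2} = 4 + \frac{3 + H^{2}}{2} = 4 + \left(\frac{3}{2} + \frac{H^{2}}{2}\right) = \frac{11}{2} + \frac{H^{2}}{2}$)
$w = \frac{225}{4}$ ($w = \left(\frac{11}{2} + \frac{2^{2}}{2}\right)^{2} = \left(\frac{11}{2} + \frac{1}{2} \cdot 4\right)^{2} = \left(\frac{11}{2} + 2\right)^{2} = \left(\frac{15}{2}\right)^{2} = \frac{225}{4} \approx 56.25$)
$\left(-6 - 7\right) w = \left(-6 - 7\right) \frac{225}{4} = \left(-13\right) \frac{225}{4} = - \frac{2925}{4}$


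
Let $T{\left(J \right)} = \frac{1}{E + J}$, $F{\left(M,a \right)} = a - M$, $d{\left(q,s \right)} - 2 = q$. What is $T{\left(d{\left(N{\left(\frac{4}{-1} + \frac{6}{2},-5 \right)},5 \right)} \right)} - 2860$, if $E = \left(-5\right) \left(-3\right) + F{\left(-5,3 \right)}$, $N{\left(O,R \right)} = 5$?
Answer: $- \frac{85799}{30} \approx -2860.0$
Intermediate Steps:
$d{\left(q,s \right)} = 2 + q$
$E = 23$ ($E = \left(-5\right) \left(-3\right) + \left(3 - -5\right) = 15 + \left(3 + 5\right) = 15 + 8 = 23$)
$T{\left(J \right)} = \frac{1}{23 + J}$
$T{\left(d{\left(N{\left(\frac{4}{-1} + \frac{6}{2},-5 \right)},5 \right)} \right)} - 2860 = \frac{1}{23 + \left(2 + 5\right)} - 2860 = \frac{1}{23 + 7} - 2860 = \frac{1}{30} - 2860 = - \frac{85799}{30}$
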